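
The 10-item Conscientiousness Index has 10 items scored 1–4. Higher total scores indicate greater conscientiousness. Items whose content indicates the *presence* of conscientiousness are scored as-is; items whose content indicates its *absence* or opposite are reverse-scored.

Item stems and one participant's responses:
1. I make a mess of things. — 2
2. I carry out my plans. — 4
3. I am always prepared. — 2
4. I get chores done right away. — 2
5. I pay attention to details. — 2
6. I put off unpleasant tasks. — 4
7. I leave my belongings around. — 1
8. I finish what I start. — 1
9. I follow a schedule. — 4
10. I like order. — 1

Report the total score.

24

Items 1, 6, 7 describe the absence/opposite of conscientiousness → reverse-score.
reversed = (1+4) − raw = 5 − raw.
  item 1: 5 − 2 = 3
  item 2: 4
  item 3: 2
  item 4: 2
  item 5: 2
  item 6: 5 − 4 = 1
  item 7: 5 − 1 = 4
  item 8: 1
  item 9: 4
  item 10: 1
Total = 3 + 4 + 2 + 2 + 2 + 1 + 4 + 1 + 4 + 1 = 24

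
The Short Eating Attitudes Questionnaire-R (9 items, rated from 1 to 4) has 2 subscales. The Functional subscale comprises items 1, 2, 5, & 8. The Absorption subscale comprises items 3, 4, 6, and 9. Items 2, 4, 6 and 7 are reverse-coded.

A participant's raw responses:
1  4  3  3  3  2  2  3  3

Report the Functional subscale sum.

8

Functional items: 1, 2, 5, 8.
Of these, item 2 is reverse-coded; reverse-coded value = 5 − response.
  item 1: 1
  item 2: 5 − 4 = 1
  item 5: 3
  item 8: 3
Sum = 1 + 1 + 3 + 3 = 8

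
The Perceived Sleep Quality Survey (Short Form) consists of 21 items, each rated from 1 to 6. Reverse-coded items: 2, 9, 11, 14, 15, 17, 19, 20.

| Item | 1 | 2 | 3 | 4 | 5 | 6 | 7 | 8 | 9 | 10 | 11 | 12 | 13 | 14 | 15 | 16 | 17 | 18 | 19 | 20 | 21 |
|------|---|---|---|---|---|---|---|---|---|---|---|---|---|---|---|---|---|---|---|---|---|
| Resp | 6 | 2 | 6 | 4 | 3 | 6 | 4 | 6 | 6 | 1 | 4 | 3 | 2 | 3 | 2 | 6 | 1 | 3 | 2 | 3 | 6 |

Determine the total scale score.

89

Reversing items 2, 9, 11, 14, 15, 17, 19, & 20 with 7 − raw:
Total = 6 + (7−2) + 6 + 4 + 3 + 6 + 4 + 6 + (7−6) + 1 + (7−4) + 3 + 2 + (7−3) + (7−2) + 6 + (7−1) + 3 + (7−2) + (7−3) + 6
      = 6 + 5 + 6 + 4 + 3 + 6 + 4 + 6 + 1 + 1 + 3 + 3 + 2 + 4 + 5 + 6 + 6 + 3 + 5 + 4 + 6 = 89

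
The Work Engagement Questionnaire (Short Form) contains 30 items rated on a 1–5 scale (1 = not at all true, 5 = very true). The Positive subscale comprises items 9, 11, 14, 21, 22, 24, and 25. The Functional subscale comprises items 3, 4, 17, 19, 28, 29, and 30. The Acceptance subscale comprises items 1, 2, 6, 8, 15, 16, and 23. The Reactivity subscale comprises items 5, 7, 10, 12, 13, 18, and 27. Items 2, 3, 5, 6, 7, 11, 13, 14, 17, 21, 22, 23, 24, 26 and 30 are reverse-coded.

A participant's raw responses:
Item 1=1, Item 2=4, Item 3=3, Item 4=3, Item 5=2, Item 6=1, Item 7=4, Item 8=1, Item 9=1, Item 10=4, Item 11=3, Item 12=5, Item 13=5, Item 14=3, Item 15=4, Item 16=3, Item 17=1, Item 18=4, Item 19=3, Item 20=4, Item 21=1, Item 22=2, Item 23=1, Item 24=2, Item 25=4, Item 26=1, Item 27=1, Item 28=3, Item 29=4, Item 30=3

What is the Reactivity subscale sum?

21

Reactivity items: 5, 7, 10, 12, 13, 18, 27.
Of these, items 5, 7, and 13 are reverse-coded; on a 1–5 scale, reversed = 6 − raw.
  item 5: 6 − 2 = 4
  item 7: 6 − 4 = 2
  item 10: 4
  item 12: 5
  item 13: 6 − 5 = 1
  item 18: 4
  item 27: 1
Sum = 4 + 2 + 4 + 5 + 1 + 4 + 1 = 21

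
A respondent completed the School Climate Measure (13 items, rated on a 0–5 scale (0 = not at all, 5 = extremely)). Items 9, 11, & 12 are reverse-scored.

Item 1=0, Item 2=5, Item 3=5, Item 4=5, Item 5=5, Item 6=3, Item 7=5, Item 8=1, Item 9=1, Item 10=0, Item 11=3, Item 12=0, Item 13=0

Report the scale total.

Apply reverse scoring (reversed = (0+5) − raw = 5 − raw):
  item 9: 5 − 1 = 4
  item 11: 5 − 3 = 2
  item 12: 5 − 0 = 5
After reverse-coding: 0, 5, 5, 5, 5, 3, 5, 1, 4, 0, 2, 5, 0
Total = 0 + 5 + 5 + 5 + 5 + 3 + 5 + 1 + 4 + 0 + 2 + 5 + 0 = 40

40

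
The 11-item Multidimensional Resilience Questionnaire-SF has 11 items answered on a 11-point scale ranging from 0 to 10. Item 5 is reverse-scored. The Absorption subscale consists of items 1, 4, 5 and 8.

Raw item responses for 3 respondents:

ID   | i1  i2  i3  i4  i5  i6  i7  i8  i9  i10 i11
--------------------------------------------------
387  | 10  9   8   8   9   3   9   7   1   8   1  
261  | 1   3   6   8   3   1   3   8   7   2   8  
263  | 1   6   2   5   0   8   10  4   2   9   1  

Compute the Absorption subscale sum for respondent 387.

Respondent 387 raw: 10, 9, 8, 8, 9, 3, 9, 7, 1, 8, 1.
Absorption items: 1, 4, 5, 8.
Reverse-coded (reverse-coded value = 10 − response):
  item 1: 10
  item 4: 8
  item 5: 10 − 9 = 1
  item 8: 7
Sum = 10 + 8 + 1 + 7 = 26

26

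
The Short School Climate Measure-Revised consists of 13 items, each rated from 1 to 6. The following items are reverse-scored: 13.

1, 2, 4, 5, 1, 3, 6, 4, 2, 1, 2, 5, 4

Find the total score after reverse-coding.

39

Reverse-coded items (on a 1–6 scale, reversed = 7 − raw):
  item 13: 7 − 4 = 3
Scored items: 1, 2, 4, 5, 1, 3, 6, 4, 2, 1, 2, 5, 3
Total = 1 + 2 + 4 + 5 + 1 + 3 + 6 + 4 + 2 + 1 + 2 + 5 + 3 = 39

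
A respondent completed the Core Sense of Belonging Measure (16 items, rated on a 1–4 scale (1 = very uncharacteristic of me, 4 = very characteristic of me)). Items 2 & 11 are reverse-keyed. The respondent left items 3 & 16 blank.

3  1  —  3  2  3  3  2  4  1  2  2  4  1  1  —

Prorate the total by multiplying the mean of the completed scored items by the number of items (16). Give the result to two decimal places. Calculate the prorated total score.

Reverse-coded (reversed = (1+4) − raw = 5 − raw):
  item 2: 5 − 1 = 4
  item 11: 5 − 2 = 3
Completed scored items (14 of 16): 3, 4, 3, 2, 3, 3, 2, 4, 1, 3, 2, 4, 1, 1; sum = 36.
Person mean = 36 / 14 ≈ 2.5714
Prorated total = (36 / 14) × 16 = 41.14 (to 2 dp)

41.14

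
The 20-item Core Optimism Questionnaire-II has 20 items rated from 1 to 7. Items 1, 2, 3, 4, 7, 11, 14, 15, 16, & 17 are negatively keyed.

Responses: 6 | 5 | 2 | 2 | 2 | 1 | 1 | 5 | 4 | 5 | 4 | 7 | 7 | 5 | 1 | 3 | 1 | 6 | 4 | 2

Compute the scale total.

93

Negatively keyed items use 8 − raw:
  item 1: 8 − 6 = 2
  item 2: 8 − 5 = 3
  item 3: 8 − 2 = 6
  item 4: 8 − 2 = 6
  item 7: 8 − 1 = 7
  item 11: 8 − 4 = 4
  item 14: 8 − 5 = 3
  item 15: 8 − 1 = 7
  item 16: 8 − 3 = 5
  item 17: 8 − 1 = 7
After reverse-coding: 2, 3, 6, 6, 2, 1, 7, 5, 4, 5, 4, 7, 7, 3, 7, 5, 7, 6, 4, 2
Total = 2 + 3 + 6 + 6 + 2 + 1 + 7 + 5 + 4 + 5 + 4 + 7 + 7 + 3 + 7 + 5 + 7 + 6 + 4 + 2 = 93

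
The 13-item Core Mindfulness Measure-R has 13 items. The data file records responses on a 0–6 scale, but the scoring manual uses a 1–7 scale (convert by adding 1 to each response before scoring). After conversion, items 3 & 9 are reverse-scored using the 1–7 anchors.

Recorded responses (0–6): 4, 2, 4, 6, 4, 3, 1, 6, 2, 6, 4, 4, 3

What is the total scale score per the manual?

Convert to 1–7: 5, 3, 5, 7, 5, 4, 2, 7, 3, 7, 5, 5, 4
Reverse-coded (on a 1–7 scale, reversed = 8 − raw):
  item 3: 8 − 5 = 3
  item 9: 8 − 3 = 5
Scored: 5, 3, 3, 7, 5, 4, 2, 7, 5, 7, 5, 5, 4
Total = 62

62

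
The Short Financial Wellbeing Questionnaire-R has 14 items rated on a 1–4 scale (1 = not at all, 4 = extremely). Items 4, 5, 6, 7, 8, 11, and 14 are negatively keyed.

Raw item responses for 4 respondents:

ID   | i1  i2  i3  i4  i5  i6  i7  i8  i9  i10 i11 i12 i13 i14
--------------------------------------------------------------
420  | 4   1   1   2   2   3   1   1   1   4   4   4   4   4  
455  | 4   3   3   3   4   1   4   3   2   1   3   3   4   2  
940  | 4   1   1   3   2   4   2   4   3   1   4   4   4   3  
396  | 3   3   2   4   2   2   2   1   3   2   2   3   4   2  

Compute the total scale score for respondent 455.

Respondent 455 raw: 4, 3, 3, 3, 4, 1, 4, 3, 2, 1, 3, 3, 4, 2.
Reverse-coded (reverse-coded value = 5 − response):
  item 1: 4
  item 2: 3
  item 3: 3
  item 4: 5 − 3 = 2
  item 5: 5 − 4 = 1
  item 6: 5 − 1 = 4
  item 7: 5 − 4 = 1
  item 8: 5 − 3 = 2
  item 9: 2
  item 10: 1
  item 11: 5 − 3 = 2
  item 12: 3
  item 13: 4
  item 14: 5 − 2 = 3
Sum = 4 + 3 + 3 + 2 + 1 + 4 + 1 + 2 + 2 + 1 + 2 + 3 + 4 + 3 = 35

35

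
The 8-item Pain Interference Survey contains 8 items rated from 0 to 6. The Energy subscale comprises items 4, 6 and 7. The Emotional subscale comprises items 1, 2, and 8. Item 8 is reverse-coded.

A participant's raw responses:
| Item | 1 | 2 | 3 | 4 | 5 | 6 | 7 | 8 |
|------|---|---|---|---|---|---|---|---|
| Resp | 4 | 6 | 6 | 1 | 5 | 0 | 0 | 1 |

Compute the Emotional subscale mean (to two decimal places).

Emotional items: 1, 2, 8.
Of these, item 8 is reverse-coded; reversed = (0+6) − raw = 6 − raw.
  item 1: 4
  item 2: 6
  item 8: 6 − 1 = 5
Sum = 4 + 6 + 5 = 15
Mean = 15 / 3 = 5.00

5.00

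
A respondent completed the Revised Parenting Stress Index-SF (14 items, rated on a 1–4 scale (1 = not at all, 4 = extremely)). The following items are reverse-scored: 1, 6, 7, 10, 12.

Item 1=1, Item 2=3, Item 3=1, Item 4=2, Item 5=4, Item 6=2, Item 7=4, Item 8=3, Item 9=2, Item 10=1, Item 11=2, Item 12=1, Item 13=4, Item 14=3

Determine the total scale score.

Reverse-scored items use 5 − raw:
  item 1: 5 − 1 = 4
  item 6: 5 − 2 = 3
  item 7: 5 − 4 = 1
  item 10: 5 − 1 = 4
  item 12: 5 − 1 = 4
Scored items: 4, 3, 1, 2, 4, 3, 1, 3, 2, 4, 2, 4, 4, 3
Total = 4 + 3 + 1 + 2 + 4 + 3 + 1 + 3 + 2 + 4 + 2 + 4 + 4 + 3 = 40

40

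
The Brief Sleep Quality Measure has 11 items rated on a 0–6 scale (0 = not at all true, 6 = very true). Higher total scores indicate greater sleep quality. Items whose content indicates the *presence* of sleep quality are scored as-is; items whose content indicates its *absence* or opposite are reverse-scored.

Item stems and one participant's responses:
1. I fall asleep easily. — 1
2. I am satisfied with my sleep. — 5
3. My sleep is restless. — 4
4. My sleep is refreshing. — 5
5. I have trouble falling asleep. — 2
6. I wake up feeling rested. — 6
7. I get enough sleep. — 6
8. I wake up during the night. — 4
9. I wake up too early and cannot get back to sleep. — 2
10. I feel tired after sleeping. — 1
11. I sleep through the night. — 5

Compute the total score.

Items 3, 5, 8, 9, 10 describe the absence/opposite of sleep quality → reverse-score.
on a 0–6 scale, reversed = 6 − raw.
  item 1: 1
  item 2: 5
  item 3: 6 − 4 = 2
  item 4: 5
  item 5: 6 − 2 = 4
  item 6: 6
  item 7: 6
  item 8: 6 − 4 = 2
  item 9: 6 − 2 = 4
  item 10: 6 − 1 = 5
  item 11: 5
Total = 1 + 5 + 2 + 5 + 4 + 6 + 6 + 2 + 4 + 5 + 5 = 45

45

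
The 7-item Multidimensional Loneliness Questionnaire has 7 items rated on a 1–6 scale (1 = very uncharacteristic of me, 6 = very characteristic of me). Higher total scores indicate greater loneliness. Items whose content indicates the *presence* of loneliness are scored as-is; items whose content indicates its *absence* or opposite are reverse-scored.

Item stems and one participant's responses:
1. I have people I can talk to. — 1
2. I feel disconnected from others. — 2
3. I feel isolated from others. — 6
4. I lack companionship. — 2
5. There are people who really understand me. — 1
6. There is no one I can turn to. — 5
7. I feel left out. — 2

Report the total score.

29

Items 1, 5 describe the absence/opposite of loneliness → reverse-score.
reverse-coded value = 7 − response.
  item 1: 7 − 1 = 6
  item 2: 2
  item 3: 6
  item 4: 2
  item 5: 7 − 1 = 6
  item 6: 5
  item 7: 2
Total = 6 + 2 + 6 + 2 + 6 + 5 + 2 = 29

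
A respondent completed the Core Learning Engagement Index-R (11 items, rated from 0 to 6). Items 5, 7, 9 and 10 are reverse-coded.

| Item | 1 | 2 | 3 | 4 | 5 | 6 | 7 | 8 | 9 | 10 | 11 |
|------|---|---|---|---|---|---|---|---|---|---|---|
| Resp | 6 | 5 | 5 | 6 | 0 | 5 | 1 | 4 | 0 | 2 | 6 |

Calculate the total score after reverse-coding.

58

Reverse-coded items use 6 − raw:
  item 5: 6 − 0 = 6
  item 7: 6 − 1 = 5
  item 9: 6 − 0 = 6
  item 10: 6 − 2 = 4
Scored items: 6, 5, 5, 6, 6, 5, 5, 4, 6, 4, 6
Total = 6 + 5 + 5 + 6 + 6 + 5 + 5 + 4 + 6 + 4 + 6 = 58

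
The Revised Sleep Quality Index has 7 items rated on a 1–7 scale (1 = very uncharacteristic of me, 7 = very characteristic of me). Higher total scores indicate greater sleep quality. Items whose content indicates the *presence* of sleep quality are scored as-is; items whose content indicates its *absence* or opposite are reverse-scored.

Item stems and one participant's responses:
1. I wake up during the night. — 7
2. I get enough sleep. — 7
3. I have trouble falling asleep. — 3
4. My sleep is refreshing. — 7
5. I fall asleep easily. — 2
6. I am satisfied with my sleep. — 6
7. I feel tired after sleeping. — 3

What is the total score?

33

Items 1, 3, 7 describe the absence/opposite of sleep quality → reverse-score.
on a 1–7 scale, reversed = 8 − raw.
  item 1: 8 − 7 = 1
  item 2: 7
  item 3: 8 − 3 = 5
  item 4: 7
  item 5: 2
  item 6: 6
  item 7: 8 − 3 = 5
Total = 1 + 7 + 5 + 7 + 2 + 6 + 5 = 33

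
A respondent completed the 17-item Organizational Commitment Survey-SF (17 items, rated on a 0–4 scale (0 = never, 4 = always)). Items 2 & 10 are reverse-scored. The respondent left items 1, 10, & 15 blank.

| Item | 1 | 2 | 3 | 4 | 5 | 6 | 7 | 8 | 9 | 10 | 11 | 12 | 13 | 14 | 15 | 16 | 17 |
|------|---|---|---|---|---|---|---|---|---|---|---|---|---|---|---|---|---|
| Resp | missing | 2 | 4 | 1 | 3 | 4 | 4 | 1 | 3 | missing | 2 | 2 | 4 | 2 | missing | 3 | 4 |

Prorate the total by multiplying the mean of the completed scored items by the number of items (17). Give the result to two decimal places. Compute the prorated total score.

47.36

Reverse-coded (reversed = (0+4) − raw = 4 − raw):
  item 2: 4 − 2 = 2
Completed scored items (14 of 17): 2, 4, 1, 3, 4, 4, 1, 3, 2, 2, 4, 2, 3, 4; sum = 39.
Person mean = 39 / 14 ≈ 2.7857
Prorated total = (39 / 14) × 17 = 47.36 (to 2 dp)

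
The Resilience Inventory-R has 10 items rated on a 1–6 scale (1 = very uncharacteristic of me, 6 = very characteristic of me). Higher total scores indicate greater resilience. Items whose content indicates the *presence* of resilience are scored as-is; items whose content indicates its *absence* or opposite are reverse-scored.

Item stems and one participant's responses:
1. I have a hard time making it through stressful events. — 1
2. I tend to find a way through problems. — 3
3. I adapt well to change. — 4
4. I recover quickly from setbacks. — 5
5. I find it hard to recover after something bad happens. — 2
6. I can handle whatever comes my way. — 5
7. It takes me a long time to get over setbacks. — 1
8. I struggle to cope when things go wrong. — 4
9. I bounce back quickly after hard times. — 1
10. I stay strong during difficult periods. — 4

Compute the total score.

42

Items 1, 5, 7, 8 describe the absence/opposite of resilience → reverse-score.
on a 1–6 scale, reversed = 7 − raw.
  item 1: 7 − 1 = 6
  item 2: 3
  item 3: 4
  item 4: 5
  item 5: 7 − 2 = 5
  item 6: 5
  item 7: 7 − 1 = 6
  item 8: 7 − 4 = 3
  item 9: 1
  item 10: 4
Total = 6 + 3 + 4 + 5 + 5 + 5 + 6 + 3 + 1 + 4 = 42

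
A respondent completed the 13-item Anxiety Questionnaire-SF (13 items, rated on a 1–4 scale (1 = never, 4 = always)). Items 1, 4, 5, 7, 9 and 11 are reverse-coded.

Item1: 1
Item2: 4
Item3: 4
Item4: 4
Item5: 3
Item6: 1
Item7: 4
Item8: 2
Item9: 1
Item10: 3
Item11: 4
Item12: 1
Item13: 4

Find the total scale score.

32

Raw sum = 36. Reverse-coded items: 1, 4, 5, 7, 9, 11; their raw sum = 17.
Each reversal replaces raw with 5 − raw, changing the total by 5 − 2·raw per item.
Total = 36 + 6·5 − 2·17 = 36 + 30 − 34 = 32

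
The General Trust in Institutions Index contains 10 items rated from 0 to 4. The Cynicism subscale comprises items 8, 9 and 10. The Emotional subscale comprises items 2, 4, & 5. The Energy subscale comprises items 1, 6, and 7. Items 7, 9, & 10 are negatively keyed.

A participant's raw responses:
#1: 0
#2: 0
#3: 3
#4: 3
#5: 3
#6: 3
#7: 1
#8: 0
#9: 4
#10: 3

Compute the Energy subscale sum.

6

Energy items: 1, 6, 7.
Of these, item 7 is negatively keyed; on a 0–4 scale, reversed = 4 − raw.
  item 1: 0
  item 6: 3
  item 7: 4 − 1 = 3
Sum = 0 + 3 + 3 = 6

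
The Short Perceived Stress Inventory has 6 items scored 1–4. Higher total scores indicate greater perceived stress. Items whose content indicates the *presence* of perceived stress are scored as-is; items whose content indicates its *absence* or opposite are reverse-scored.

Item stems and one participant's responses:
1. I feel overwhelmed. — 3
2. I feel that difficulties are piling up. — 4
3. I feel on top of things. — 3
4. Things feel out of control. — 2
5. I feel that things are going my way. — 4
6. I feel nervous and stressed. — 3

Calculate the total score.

Items 3, 5 describe the absence/opposite of perceived stress → reverse-score.
reversed = (1+4) − raw = 5 − raw.
  item 1: 3
  item 2: 4
  item 3: 5 − 3 = 2
  item 4: 2
  item 5: 5 − 4 = 1
  item 6: 3
Total = 3 + 4 + 2 + 2 + 1 + 3 = 15

15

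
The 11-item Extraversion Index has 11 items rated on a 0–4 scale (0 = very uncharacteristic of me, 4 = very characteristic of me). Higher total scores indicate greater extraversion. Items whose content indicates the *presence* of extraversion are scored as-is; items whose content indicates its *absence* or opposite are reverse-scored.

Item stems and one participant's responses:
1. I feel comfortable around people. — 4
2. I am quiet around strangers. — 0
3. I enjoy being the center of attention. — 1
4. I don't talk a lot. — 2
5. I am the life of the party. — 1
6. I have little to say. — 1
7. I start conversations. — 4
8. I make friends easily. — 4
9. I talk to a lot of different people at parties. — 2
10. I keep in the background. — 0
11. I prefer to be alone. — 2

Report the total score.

Items 2, 4, 6, 10, 11 describe the absence/opposite of extraversion → reverse-score.
reverse-coded value = 4 − response.
  item 1: 4
  item 2: 4 − 0 = 4
  item 3: 1
  item 4: 4 − 2 = 2
  item 5: 1
  item 6: 4 − 1 = 3
  item 7: 4
  item 8: 4
  item 9: 2
  item 10: 4 − 0 = 4
  item 11: 4 − 2 = 2
Total = 4 + 4 + 1 + 2 + 1 + 3 + 4 + 4 + 2 + 4 + 2 = 31

31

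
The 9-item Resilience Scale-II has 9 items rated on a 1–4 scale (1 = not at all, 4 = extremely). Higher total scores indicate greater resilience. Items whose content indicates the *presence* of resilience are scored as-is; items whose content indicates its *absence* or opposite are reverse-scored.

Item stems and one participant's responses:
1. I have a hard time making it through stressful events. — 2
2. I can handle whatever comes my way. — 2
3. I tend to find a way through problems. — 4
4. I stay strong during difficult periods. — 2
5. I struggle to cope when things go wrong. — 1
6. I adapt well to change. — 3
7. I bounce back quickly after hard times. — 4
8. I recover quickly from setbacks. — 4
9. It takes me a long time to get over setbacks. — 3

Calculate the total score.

Items 1, 5, 9 describe the absence/opposite of resilience → reverse-score.
on a 1–4 scale, reversed = 5 − raw.
  item 1: 5 − 2 = 3
  item 2: 2
  item 3: 4
  item 4: 2
  item 5: 5 − 1 = 4
  item 6: 3
  item 7: 4
  item 8: 4
  item 9: 5 − 3 = 2
Total = 3 + 2 + 4 + 2 + 4 + 3 + 4 + 4 + 2 = 28

28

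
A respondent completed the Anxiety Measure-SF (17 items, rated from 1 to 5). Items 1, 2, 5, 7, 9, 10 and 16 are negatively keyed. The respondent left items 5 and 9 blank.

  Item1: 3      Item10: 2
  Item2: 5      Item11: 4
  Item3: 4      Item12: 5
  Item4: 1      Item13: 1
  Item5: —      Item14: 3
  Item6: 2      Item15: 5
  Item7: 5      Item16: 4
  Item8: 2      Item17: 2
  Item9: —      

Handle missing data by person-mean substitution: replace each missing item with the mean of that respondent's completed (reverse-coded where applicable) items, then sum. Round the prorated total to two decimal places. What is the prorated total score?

Reverse-coded (on a 1–5 scale, reversed = 6 − raw):
  item 1: 6 − 3 = 3
  item 2: 6 − 5 = 1
  item 7: 6 − 5 = 1
  item 10: 6 − 2 = 4
  item 16: 6 − 4 = 2
Completed scored items (15 of 17): 3, 1, 4, 1, 2, 1, 2, 4, 4, 5, 1, 3, 5, 2, 2; sum = 40.
Person mean = 40 / 15 ≈ 2.6667
Prorated total = (40 / 15) × 17 = 45.33 (to 2 dp)

45.33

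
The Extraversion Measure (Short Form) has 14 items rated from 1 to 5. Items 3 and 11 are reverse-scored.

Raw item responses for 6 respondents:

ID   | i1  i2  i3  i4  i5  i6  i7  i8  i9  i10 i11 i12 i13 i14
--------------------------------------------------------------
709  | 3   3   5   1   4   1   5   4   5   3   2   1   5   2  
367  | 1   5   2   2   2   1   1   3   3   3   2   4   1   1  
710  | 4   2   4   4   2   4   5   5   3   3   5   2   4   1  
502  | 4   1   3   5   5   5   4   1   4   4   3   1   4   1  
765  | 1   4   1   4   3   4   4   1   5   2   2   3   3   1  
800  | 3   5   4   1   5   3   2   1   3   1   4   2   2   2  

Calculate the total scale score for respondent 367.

Respondent 367 raw: 1, 5, 2, 2, 2, 1, 1, 3, 3, 3, 2, 4, 1, 1.
Reverse-coded (on a 1–5 scale, reversed = 6 − raw):
  item 1: 1
  item 2: 5
  item 3: 6 − 2 = 4
  item 4: 2
  item 5: 2
  item 6: 1
  item 7: 1
  item 8: 3
  item 9: 3
  item 10: 3
  item 11: 6 − 2 = 4
  item 12: 4
  item 13: 1
  item 14: 1
Sum = 1 + 5 + 4 + 2 + 2 + 1 + 1 + 3 + 3 + 3 + 4 + 4 + 1 + 1 = 35

35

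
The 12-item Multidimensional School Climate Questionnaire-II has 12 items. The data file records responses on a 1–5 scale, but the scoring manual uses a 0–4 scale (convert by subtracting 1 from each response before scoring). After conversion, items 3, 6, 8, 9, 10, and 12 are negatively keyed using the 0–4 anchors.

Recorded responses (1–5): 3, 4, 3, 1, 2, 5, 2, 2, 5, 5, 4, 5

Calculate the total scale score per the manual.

Convert to 0–4: 2, 3, 2, 0, 1, 4, 1, 1, 4, 4, 3, 4
Reverse-coded (on a 0–4 scale, reversed = 4 − raw):
  item 3: 4 − 2 = 2
  item 6: 4 − 4 = 0
  item 8: 4 − 1 = 3
  item 9: 4 − 4 = 0
  item 10: 4 − 4 = 0
  item 12: 4 − 4 = 0
Scored: 2, 3, 2, 0, 1, 0, 1, 3, 0, 0, 3, 0
Total = 15

15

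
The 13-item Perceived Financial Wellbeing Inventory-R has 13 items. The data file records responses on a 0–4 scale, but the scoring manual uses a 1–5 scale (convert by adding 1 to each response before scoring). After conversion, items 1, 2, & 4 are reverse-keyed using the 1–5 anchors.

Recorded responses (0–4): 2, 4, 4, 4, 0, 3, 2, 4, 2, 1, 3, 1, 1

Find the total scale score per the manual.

36

Convert to 1–5: 3, 5, 5, 5, 1, 4, 3, 5, 3, 2, 4, 2, 2
Reverse-coded (reverse-coded value = 6 − response):
  item 1: 6 − 3 = 3
  item 2: 6 − 5 = 1
  item 4: 6 − 5 = 1
Scored: 3, 1, 5, 1, 1, 4, 3, 5, 3, 2, 4, 2, 2
Total = 36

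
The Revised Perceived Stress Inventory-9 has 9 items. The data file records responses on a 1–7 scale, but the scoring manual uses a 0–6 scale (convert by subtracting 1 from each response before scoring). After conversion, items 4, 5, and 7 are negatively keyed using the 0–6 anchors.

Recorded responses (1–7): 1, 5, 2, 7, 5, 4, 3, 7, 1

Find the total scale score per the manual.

20

Convert to 0–6: 0, 4, 1, 6, 4, 3, 2, 6, 0
Reverse-coded (reverse-coded value = 6 − response):
  item 4: 6 − 6 = 0
  item 5: 6 − 4 = 2
  item 7: 6 − 2 = 4
Scored: 0, 4, 1, 0, 2, 3, 4, 6, 0
Total = 20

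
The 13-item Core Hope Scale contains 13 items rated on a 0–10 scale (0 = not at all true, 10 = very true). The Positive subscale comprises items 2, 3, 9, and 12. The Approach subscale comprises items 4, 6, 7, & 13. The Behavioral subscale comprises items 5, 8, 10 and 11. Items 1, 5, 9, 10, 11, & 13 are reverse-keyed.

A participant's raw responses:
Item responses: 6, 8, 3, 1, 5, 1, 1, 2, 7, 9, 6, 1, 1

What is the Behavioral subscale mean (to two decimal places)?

Behavioral items: 5, 8, 10, 11.
Of these, items 5, 10, & 11 are reverse-keyed; on a 0–10 scale, reversed = 10 − raw.
  item 5: 10 − 5 = 5
  item 8: 2
  item 10: 10 − 9 = 1
  item 11: 10 − 6 = 4
Sum = 5 + 2 + 1 + 4 = 12
Mean = 12 / 4 = 3.00

3.00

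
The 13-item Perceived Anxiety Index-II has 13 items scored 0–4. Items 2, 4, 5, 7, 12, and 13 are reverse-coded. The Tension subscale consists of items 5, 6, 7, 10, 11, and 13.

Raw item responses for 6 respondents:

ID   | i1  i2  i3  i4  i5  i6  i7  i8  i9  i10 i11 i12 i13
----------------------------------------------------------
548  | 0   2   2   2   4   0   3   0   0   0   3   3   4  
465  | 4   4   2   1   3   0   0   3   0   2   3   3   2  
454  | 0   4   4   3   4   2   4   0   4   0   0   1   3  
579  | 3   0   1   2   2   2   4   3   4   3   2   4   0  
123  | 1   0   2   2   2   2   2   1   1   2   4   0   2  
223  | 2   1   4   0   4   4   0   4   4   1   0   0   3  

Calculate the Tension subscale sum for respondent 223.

10

Respondent 223 raw: 2, 1, 4, 0, 4, 4, 0, 4, 4, 1, 0, 0, 3.
Tension items: 5, 6, 7, 10, 11, 13.
Reverse-coded (reversed = (0+4) − raw = 4 − raw):
  item 5: 4 − 4 = 0
  item 6: 4
  item 7: 4 − 0 = 4
  item 10: 1
  item 11: 0
  item 13: 4 − 3 = 1
Sum = 0 + 4 + 4 + 1 + 0 + 1 = 10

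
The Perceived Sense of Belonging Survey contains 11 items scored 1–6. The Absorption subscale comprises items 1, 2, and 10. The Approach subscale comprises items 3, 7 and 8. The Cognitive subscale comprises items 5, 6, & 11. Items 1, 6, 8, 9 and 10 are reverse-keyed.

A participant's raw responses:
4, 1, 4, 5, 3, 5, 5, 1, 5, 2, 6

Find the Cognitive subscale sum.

11

Cognitive items: 5, 6, 11.
Of these, item 6 is reverse-keyed; on a 1–6 scale, reversed = 7 − raw.
  item 5: 3
  item 6: 7 − 5 = 2
  item 11: 6
Sum = 3 + 2 + 6 = 11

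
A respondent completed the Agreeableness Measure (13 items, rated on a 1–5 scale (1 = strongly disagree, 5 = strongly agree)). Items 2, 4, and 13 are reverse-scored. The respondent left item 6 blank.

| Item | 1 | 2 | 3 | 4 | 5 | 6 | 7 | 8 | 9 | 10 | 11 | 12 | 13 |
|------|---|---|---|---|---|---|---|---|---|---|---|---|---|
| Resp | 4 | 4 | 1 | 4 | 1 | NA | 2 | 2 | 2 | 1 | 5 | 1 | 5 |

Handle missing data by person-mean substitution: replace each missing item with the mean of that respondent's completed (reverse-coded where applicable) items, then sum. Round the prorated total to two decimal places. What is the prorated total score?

Reverse-coded (on a 1–5 scale, reversed = 6 − raw):
  item 2: 6 − 4 = 2
  item 4: 6 − 4 = 2
  item 13: 6 − 5 = 1
Completed scored items (12 of 13): 4, 2, 1, 2, 1, 2, 2, 2, 1, 5, 1, 1; sum = 24.
Person mean = 24 / 12 ≈ 2.0000
Prorated total = (24 / 12) × 13 = 26.00 (to 2 dp)

26.00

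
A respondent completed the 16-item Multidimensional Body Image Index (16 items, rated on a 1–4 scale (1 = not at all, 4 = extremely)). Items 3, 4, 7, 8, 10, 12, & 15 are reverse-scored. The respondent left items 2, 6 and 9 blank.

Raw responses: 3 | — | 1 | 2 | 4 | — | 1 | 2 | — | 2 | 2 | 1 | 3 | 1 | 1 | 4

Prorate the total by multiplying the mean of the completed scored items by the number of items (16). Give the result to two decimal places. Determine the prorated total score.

Reverse-coded (on a 1–4 scale, reversed = 5 − raw):
  item 3: 5 − 1 = 4
  item 4: 5 − 2 = 3
  item 7: 5 − 1 = 4
  item 8: 5 − 2 = 3
  item 10: 5 − 2 = 3
  item 12: 5 − 1 = 4
  item 15: 5 − 1 = 4
Completed scored items (13 of 16): 3, 4, 3, 4, 4, 3, 3, 2, 4, 3, 1, 4, 4; sum = 42.
Person mean = 42 / 13 ≈ 3.2308
Prorated total = (42 / 13) × 16 = 51.69 (to 2 dp)

51.69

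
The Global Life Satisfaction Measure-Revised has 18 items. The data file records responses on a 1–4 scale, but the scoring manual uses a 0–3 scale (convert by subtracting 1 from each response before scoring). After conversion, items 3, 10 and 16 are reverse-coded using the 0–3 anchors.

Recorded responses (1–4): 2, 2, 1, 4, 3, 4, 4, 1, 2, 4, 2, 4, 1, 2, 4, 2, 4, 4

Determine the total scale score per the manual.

Convert to 0–3: 1, 1, 0, 3, 2, 3, 3, 0, 1, 3, 1, 3, 0, 1, 3, 1, 3, 3
Reverse-coded (reversed = (0+3) − raw = 3 − raw):
  item 3: 3 − 0 = 3
  item 10: 3 − 3 = 0
  item 16: 3 − 1 = 2
Scored: 1, 1, 3, 3, 2, 3, 3, 0, 1, 0, 1, 3, 0, 1, 3, 2, 3, 3
Total = 33

33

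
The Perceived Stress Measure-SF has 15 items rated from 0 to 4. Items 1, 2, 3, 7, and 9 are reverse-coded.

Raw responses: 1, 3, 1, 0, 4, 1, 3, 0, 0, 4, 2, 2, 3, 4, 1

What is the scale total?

Reversing items 1, 2, 3, 7, and 9 with 4 − raw:
Total = (4−1) + (4−3) + (4−1) + 0 + 4 + 1 + (4−3) + 0 + (4−0) + 4 + 2 + 2 + 3 + 4 + 1
      = 3 + 1 + 3 + 0 + 4 + 1 + 1 + 0 + 4 + 4 + 2 + 2 + 3 + 4 + 1 = 33

33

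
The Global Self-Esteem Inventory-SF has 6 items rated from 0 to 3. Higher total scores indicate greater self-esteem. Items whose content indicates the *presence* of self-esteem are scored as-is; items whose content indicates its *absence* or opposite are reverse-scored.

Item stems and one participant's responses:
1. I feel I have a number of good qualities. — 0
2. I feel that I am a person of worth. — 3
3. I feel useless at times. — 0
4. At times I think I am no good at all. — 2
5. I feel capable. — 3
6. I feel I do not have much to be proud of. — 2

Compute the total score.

11

Items 3, 4, 6 describe the absence/opposite of self-esteem → reverse-score.
on a 0–3 scale, reversed = 3 − raw.
  item 1: 0
  item 2: 3
  item 3: 3 − 0 = 3
  item 4: 3 − 2 = 1
  item 5: 3
  item 6: 3 − 2 = 1
Total = 0 + 3 + 3 + 1 + 3 + 1 = 11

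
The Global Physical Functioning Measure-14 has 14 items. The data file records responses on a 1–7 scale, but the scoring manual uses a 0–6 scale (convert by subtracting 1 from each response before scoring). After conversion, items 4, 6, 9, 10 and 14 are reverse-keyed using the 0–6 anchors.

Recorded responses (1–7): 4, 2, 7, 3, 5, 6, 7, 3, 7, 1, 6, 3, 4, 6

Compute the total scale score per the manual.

Convert to 0–6: 3, 1, 6, 2, 4, 5, 6, 2, 6, 0, 5, 2, 3, 5
Reverse-coded (reversed = (0+6) − raw = 6 − raw):
  item 4: 6 − 2 = 4
  item 6: 6 − 5 = 1
  item 9: 6 − 6 = 0
  item 10: 6 − 0 = 6
  item 14: 6 − 5 = 1
Scored: 3, 1, 6, 4, 4, 1, 6, 2, 0, 6, 5, 2, 3, 1
Total = 44

44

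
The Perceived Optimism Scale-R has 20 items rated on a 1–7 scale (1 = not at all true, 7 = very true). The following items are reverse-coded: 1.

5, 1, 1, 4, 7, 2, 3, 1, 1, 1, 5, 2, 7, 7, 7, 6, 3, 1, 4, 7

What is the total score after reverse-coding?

Reverse-coded items use 8 − raw:
  item 1: 8 − 5 = 3
After reverse-coding: 3, 1, 1, 4, 7, 2, 3, 1, 1, 1, 5, 2, 7, 7, 7, 6, 3, 1, 4, 7
Total = 3 + 1 + 1 + 4 + 7 + 2 + 3 + 1 + 1 + 1 + 5 + 2 + 7 + 7 + 7 + 6 + 3 + 1 + 4 + 7 = 73

73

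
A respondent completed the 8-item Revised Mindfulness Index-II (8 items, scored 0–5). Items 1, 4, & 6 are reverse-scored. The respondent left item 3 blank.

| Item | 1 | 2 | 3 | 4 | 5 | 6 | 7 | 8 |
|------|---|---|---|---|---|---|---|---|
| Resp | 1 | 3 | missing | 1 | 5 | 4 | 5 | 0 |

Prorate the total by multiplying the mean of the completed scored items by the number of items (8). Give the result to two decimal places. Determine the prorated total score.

Reverse-coded (reversed = (0+5) − raw = 5 − raw):
  item 1: 5 − 1 = 4
  item 4: 5 − 1 = 4
  item 6: 5 − 4 = 1
Completed scored items (7 of 8): 4, 3, 4, 5, 1, 5, 0; sum = 22.
Person mean = 22 / 7 ≈ 3.1429
Prorated total = (22 / 7) × 8 = 25.14 (to 2 dp)

25.14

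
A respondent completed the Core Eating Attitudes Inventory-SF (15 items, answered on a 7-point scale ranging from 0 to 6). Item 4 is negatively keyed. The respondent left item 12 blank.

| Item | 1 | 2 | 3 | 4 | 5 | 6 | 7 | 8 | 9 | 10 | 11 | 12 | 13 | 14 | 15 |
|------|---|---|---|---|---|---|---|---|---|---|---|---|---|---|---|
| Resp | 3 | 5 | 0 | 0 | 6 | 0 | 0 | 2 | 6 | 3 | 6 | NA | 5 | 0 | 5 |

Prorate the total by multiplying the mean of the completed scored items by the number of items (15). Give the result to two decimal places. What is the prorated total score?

Reverse-coded (reversed = (0+6) − raw = 6 − raw):
  item 4: 6 − 0 = 6
Completed scored items (14 of 15): 3, 5, 0, 6, 6, 0, 0, 2, 6, 3, 6, 5, 0, 5; sum = 47.
Person mean = 47 / 14 ≈ 3.3571
Prorated total = (47 / 14) × 15 = 50.36 (to 2 dp)

50.36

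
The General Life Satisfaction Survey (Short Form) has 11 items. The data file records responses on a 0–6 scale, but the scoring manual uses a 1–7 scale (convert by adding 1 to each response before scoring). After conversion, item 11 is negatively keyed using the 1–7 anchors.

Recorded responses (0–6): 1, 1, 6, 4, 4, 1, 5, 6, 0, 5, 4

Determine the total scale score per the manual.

46

Convert to 1–7: 2, 2, 7, 5, 5, 2, 6, 7, 1, 6, 5
Reverse-coded (on a 1–7 scale, reversed = 8 − raw):
  item 11: 8 − 5 = 3
Scored: 2, 2, 7, 5, 5, 2, 6, 7, 1, 6, 3
Total = 46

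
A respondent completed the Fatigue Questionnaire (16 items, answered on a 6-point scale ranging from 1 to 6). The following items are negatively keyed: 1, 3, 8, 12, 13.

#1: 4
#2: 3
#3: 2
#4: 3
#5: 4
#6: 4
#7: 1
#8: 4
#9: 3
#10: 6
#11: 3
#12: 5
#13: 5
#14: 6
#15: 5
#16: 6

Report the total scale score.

Reversing items 1, 3, 8, 12 and 13 with 7 − raw:
Total = (7−4) + 3 + (7−2) + 3 + 4 + 4 + 1 + (7−4) + 3 + 6 + 3 + (7−5) + (7−5) + 6 + 5 + 6
      = 3 + 3 + 5 + 3 + 4 + 4 + 1 + 3 + 3 + 6 + 3 + 2 + 2 + 6 + 5 + 6 = 59

59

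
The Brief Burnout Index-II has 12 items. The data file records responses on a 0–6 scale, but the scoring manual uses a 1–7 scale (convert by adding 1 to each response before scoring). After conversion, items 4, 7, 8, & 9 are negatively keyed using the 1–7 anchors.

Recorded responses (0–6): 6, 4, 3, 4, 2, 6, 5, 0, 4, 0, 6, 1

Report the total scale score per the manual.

Convert to 1–7: 7, 5, 4, 5, 3, 7, 6, 1, 5, 1, 7, 2
Reverse-coded (on a 1–7 scale, reversed = 8 − raw):
  item 4: 8 − 5 = 3
  item 7: 8 − 6 = 2
  item 8: 8 − 1 = 7
  item 9: 8 − 5 = 3
Scored: 7, 5, 4, 3, 3, 7, 2, 7, 3, 1, 7, 2
Total = 51

51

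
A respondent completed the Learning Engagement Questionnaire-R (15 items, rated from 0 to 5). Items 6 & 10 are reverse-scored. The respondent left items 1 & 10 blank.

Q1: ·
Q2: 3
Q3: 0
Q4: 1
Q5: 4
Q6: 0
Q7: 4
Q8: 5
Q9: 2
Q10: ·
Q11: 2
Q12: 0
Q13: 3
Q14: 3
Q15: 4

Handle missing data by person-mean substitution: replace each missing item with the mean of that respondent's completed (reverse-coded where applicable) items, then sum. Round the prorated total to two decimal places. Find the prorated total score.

41.54

Reverse-coded (reverse-coded value = 5 − response):
  item 6: 5 − 0 = 5
Completed scored items (13 of 15): 3, 0, 1, 4, 5, 4, 5, 2, 2, 0, 3, 3, 4; sum = 36.
Person mean = 36 / 13 ≈ 2.7692
Prorated total = (36 / 13) × 15 = 41.54 (to 2 dp)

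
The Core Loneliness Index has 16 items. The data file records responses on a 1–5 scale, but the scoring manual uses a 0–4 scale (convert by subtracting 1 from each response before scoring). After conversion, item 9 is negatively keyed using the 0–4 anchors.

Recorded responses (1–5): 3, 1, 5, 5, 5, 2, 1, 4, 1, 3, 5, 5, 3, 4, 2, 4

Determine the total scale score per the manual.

41

Convert to 0–4: 2, 0, 4, 4, 4, 1, 0, 3, 0, 2, 4, 4, 2, 3, 1, 3
Reverse-coded (on a 0–4 scale, reversed = 4 − raw):
  item 9: 4 − 0 = 4
Scored: 2, 0, 4, 4, 4, 1, 0, 3, 4, 2, 4, 4, 2, 3, 1, 3
Total = 41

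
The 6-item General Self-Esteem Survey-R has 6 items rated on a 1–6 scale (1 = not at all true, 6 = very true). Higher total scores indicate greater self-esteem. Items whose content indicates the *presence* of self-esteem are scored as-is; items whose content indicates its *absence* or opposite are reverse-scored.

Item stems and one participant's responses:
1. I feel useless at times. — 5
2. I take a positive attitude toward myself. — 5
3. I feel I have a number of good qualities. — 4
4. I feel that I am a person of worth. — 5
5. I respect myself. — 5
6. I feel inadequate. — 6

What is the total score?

22

Items 1, 6 describe the absence/opposite of self-esteem → reverse-score.
on a 1–6 scale, reversed = 7 − raw.
  item 1: 7 − 5 = 2
  item 2: 5
  item 3: 4
  item 4: 5
  item 5: 5
  item 6: 7 − 6 = 1
Total = 2 + 5 + 4 + 5 + 5 + 1 = 22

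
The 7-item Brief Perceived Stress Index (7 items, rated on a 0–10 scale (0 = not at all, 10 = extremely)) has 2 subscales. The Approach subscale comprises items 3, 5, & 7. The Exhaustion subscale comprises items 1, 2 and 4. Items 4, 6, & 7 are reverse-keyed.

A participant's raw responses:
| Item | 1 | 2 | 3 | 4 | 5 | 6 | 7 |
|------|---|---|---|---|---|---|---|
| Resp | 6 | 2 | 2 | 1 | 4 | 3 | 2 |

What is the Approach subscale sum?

Approach items: 3, 5, 7.
Of these, item 7 is reverse-keyed; on a 0–10 scale, reversed = 10 − raw.
  item 3: 2
  item 5: 4
  item 7: 10 − 2 = 8
Sum = 2 + 4 + 8 = 14

14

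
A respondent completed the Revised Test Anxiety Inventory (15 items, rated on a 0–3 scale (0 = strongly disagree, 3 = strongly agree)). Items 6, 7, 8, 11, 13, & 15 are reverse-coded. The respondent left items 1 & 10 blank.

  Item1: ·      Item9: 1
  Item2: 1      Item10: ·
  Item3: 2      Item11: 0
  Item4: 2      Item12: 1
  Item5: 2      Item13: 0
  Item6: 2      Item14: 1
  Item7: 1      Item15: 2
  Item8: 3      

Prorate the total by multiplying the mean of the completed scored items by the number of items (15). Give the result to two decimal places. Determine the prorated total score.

Reverse-coded (reversed = (0+3) − raw = 3 − raw):
  item 6: 3 − 2 = 1
  item 7: 3 − 1 = 2
  item 8: 3 − 3 = 0
  item 11: 3 − 0 = 3
  item 13: 3 − 0 = 3
  item 15: 3 − 2 = 1
Completed scored items (13 of 15): 1, 2, 2, 2, 1, 2, 0, 1, 3, 1, 3, 1, 1; sum = 20.
Person mean = 20 / 13 ≈ 1.5385
Prorated total = (20 / 13) × 15 = 23.08 (to 2 dp)

23.08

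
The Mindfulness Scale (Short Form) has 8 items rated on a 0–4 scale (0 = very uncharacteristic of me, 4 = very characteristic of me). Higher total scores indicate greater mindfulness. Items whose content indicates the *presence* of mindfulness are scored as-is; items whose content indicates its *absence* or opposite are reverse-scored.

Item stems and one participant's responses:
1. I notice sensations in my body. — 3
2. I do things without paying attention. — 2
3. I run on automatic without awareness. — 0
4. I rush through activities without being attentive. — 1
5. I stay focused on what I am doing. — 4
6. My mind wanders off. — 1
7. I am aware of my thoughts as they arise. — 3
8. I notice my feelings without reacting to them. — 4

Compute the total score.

Items 2, 3, 4, 6 describe the absence/opposite of mindfulness → reverse-score.
reverse-coded value = 4 − response.
  item 1: 3
  item 2: 4 − 2 = 2
  item 3: 4 − 0 = 4
  item 4: 4 − 1 = 3
  item 5: 4
  item 6: 4 − 1 = 3
  item 7: 3
  item 8: 4
Total = 3 + 2 + 4 + 3 + 4 + 3 + 3 + 4 = 26

26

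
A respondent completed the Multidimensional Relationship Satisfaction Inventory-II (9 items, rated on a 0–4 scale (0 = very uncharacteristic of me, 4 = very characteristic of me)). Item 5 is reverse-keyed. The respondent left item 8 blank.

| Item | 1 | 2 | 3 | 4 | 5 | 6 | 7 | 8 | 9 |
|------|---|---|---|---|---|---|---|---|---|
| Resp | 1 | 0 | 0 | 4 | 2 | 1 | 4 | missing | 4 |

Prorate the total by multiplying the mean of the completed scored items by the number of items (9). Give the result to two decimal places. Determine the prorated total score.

Reverse-coded (reversed = (0+4) − raw = 4 − raw):
  item 5: 4 − 2 = 2
Completed scored items (8 of 9): 1, 0, 0, 4, 2, 1, 4, 4; sum = 16.
Person mean = 16 / 8 ≈ 2.0000
Prorated total = (16 / 8) × 9 = 18.00 (to 2 dp)

18.00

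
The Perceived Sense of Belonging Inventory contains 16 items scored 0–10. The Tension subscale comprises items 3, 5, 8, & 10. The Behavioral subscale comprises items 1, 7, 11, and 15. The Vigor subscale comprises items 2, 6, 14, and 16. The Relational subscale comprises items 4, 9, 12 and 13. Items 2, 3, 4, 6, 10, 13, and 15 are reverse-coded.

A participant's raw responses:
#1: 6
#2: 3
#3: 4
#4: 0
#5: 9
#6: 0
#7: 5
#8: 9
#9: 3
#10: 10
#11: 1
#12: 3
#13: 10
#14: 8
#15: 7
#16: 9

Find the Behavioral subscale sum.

Behavioral items: 1, 7, 11, 15.
Of these, item 15 is reverse-coded; on a 0–10 scale, reversed = 10 − raw.
  item 1: 6
  item 7: 5
  item 11: 1
  item 15: 10 − 7 = 3
Sum = 6 + 5 + 1 + 3 = 15

15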